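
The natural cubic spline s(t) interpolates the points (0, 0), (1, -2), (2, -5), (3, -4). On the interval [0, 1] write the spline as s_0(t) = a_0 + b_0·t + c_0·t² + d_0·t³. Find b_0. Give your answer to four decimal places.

Write M_i for s''(x_i). With h_i = 1, 1, 1 and divided differences Δ_i = -2, -3, 1, the continuity of s' gives the tridiagonal system
  1·M_0 + 4·M_1 + 1·M_2 = 6(Δ_1 - Δ_0) = -6
  1·M_1 + 4·M_2 + 1·M_3 = 6(Δ_2 - Δ_1) = 24
Natural end conditions: M_0 = M_3 = 0.
Forward elimination and back-substitution give M_0 = 0, M_1 = -16/5, M_2 = 34/5, M_3 = 0.
On [0, 1], with s_0(t) = a_0 + b_0·t + c_0·t² + d_0·t³: c_0 = M_0/2 = 0, d_0 = (M_1 - M_0)/(6h_0) = -8/15, b_0 = Δ_0 - h_0(2M_0 + M_1)/6 = -22/15.

-1.4667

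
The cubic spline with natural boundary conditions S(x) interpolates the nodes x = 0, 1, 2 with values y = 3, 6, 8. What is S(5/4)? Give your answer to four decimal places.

With m_i denoting the second derivative at x_i, h_i = 1, 1, and Δ_i = (y_(i+1) − y_i)/h_i = 3, 2:
  1·m_0 + 4·m_1 + 1·m_2 = 6(Δ_1 - Δ_0) = -6
Natural end conditions: m_0 = m_2 = 0.
Solving: m_0 = 0, m_1 = -3/2, m_2 = 0.
On [1, 2], S(x) = 6 + 5/2·(x - 1) - 3/4·(x - 1)² + 1/4·(x - 1)³.
With (x - 1) = 1/4: S(5/4) = 1685/256.

6.5820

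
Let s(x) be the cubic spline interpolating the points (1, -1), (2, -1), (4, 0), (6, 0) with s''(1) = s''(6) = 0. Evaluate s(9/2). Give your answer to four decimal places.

0.1193

With M_i denoting the second derivative at x_i, h_i = 1, 2, 2, and Δ_i = (y_(i+1) − y_i)/h_i = 0, 1/2, 0:
  1·M_0 + 6·M_1 + 2·M_2 = 6(Δ_1 - Δ_0) = 3
  2·M_1 + 8·M_2 + 2·M_3 = 6(Δ_2 - Δ_1) = -3
Natural end conditions: M_0 = M_3 = 0.
Solving: M_0 = 0, M_1 = 15/22, M_2 = -6/11, M_3 = 0.
On [4, 6], s(x) = 0 + 4/11·(x - 4) - 3/11·(x - 4)² + 1/22·(x - 4)³.
With (x - 4) = 1/2: s(9/2) = 21/176.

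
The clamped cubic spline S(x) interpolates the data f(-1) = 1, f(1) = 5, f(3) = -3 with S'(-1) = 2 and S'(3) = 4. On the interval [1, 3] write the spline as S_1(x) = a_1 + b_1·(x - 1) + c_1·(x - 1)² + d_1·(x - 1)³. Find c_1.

Put M_i = S'' at the i-th knot. Here h = (2, 2) and Δ = (2, -4), so the interior equations h_(i-1)·M_(i-1) + 2(h_(i-1)+h_i)·M_i + h_i·M_(i+1) = 6(Δ_i − Δ_(i-1)) read
  2·M_0 + 8·M_1 + 2·M_2 = 6(Δ_1 - Δ_0) = -36
Clamped end conditions give two more equations: 2h_0·M_0 + h_0·M_1 = 6(Δ_0 - S'(-1)) = 0 and h_1·M_1 + 2h_1·M_2 = 6(S'(3) - Δ_1) = 48.
Hence M_0 = 5, M_1 = -10, M_2 = 17.
On [1, 3], with S_1(x) = a_1 + b_1·(x - 1) + c_1·(x - 1)² + d_1·(x - 1)³: c_1 = M_1/2 = -5, d_1 = (M_2 - M_1)/(6h_1) = 9/4, b_1 = Δ_1 - h_1(2M_1 + M_2)/6 = -3.

-5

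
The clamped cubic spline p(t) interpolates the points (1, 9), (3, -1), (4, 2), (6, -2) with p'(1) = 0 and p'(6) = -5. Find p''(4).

Put M_i = p'' at the i-th knot. Here h = (2, 1, 2) and Δ = (-5, 3, -2), so the interior equations h_(i-1)·M_(i-1) + 2(h_(i-1)+h_i)·M_i + h_i·M_(i+1) = 6(Δ_i − Δ_(i-1)) read
  2·M_0 + 6·M_1 + 1·M_2 = 6(Δ_1 - Δ_0) = 48
  1·M_1 + 6·M_2 + 2·M_3 = 6(Δ_2 - Δ_1) = -30
Clamped end conditions give two more equations: 2h_0·M_0 + h_0·M_1 = 6(Δ_0 - p'(1)) = -30 and h_2·M_2 + 2h_2·M_3 = 6(p'(6) - Δ_2) = -18.
Solving the tridiagonal system: M_0 = -29/2, M_1 = 14, M_2 = -7, M_3 = -1.

-7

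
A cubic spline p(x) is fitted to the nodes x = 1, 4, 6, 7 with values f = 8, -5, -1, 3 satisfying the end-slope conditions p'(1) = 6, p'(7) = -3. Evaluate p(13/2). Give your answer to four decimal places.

With σ_i denoting the second derivative at x_i, h_i = 3, 2, 1, and Δ_i = (y_(i+1) − y_i)/h_i = -13/3, 2, 4:
  3·σ_0 + 10·σ_1 + 2·σ_2 = 6(Δ_1 - Δ_0) = 38
  2·σ_1 + 6·σ_2 + 1·σ_3 = 6(Δ_2 - Δ_1) = 12
Clamped end conditions give two more equations: 2h_0·σ_0 + h_0·σ_1 = 6(Δ_0 - p'(1)) = -62 and h_2·σ_2 + 2h_2·σ_3 = 6(p'(7) - Δ_2) = -42.
Hence σ_0 = -14, σ_1 = 22/3, σ_2 = 10/3, σ_3 = -68/3.
On [6, 7], p(x) = -1 + 20/3·(x - 6) + 5/3·(x - 6)² - 13/3·(x - 6)³.
With (x - 6) = 1/2: p(13/2) = 53/24.

2.2083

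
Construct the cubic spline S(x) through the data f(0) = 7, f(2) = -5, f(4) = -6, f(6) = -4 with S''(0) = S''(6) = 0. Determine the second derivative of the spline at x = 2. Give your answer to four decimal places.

Put M_i = S'' at the i-th knot. Here h = (2, 2, 2) and Δ = (-6, -1/2, 1), so the interior equations h_(i-1)·M_(i-1) + 2(h_(i-1)+h_i)·M_i + h_i·M_(i+1) = 6(Δ_i − Δ_(i-1)) read
  2·M_0 + 8·M_1 + 2·M_2 = 6(Δ_1 - Δ_0) = 33
  2·M_1 + 8·M_2 + 2·M_3 = 6(Δ_2 - Δ_1) = 9
Natural end conditions: M_0 = M_3 = 0.
Solving: M_0 = 0, M_1 = 41/10, M_2 = 1/10, M_3 = 0.

4.1000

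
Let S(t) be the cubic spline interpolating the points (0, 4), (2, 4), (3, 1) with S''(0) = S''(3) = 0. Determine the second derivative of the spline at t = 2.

Put m_i = S'' at the i-th knot. Here h = (2, 1) and Δ = (0, -3), so the interior equations h_(i-1)·m_(i-1) + 2(h_(i-1)+h_i)·m_i + h_i·m_(i+1) = 6(Δ_i − Δ_(i-1)) read
  2·m_0 + 6·m_1 + 1·m_2 = 6(Δ_1 - Δ_0) = -18
Natural end conditions: m_0 = m_2 = 0.
Solving the tridiagonal system: m_0 = 0, m_1 = -3, m_2 = 0.

-3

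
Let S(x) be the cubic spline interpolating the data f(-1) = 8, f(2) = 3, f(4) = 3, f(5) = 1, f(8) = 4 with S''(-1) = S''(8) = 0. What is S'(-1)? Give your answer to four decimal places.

Let m_i = S''(x_i). Step sizes h_i = 3, 2, 1, 3; slopes of the chords Δ_i = (y_(i+1) - y_i)/h_i = -5/3, 0, -2, 1.
  3·m_0 + 10·m_1 + 2·m_2 = 6(Δ_1 - Δ_0) = 10
  2·m_1 + 6·m_2 + 1·m_3 = 6(Δ_2 - Δ_1) = -12
  1·m_2 + 8·m_3 + 3·m_4 = 6(Δ_3 - Δ_2) = 18
Natural end conditions: m_0 = m_4 = 0.
Forward elimination and back-substitution give m_0 = 0, m_1 = 349/219, m_2 = -650/219, m_3 = 574/219, m_4 = 0.
On [-1, 2], S'(x) = b_0 + 2c_0·(x + 1) + 3d_0·(x + 1)² with b_0 = Δ_0 - h_0(2m_0 + m_1)/6 = -1079/438, c_0 = m_0/2 = 0, d_0 = (m_1 - m_0)/(6h_0) = 349/3942. So S'(-1) = -1079/438.

-2.4635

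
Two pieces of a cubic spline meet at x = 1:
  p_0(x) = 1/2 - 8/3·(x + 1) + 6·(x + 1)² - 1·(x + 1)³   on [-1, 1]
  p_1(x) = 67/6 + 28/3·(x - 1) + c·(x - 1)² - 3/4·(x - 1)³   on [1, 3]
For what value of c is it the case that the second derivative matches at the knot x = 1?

p_0''(x) = 12 - 6·(x + 1), so p_0''(1) = 0. On the right, p_1''(1) = 2c, so c = 0.

0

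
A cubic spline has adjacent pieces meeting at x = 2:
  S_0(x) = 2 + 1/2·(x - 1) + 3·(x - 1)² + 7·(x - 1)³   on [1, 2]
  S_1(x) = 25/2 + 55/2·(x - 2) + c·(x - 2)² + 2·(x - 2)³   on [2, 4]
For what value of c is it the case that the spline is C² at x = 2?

24

S_0''(x) = 6 + 42·(x - 1), so S_0''(2) = 48. On the right, S_1''(2) = 2c, so c = 24.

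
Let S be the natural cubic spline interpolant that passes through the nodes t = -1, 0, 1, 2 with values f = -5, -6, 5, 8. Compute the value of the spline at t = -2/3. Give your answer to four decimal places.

-6.4395

Put σ_i = S'' at the i-th knot. Here h = (1, 1, 1) and Δ = (-1, 11, 3), so the interior equations h_(i-1)·σ_(i-1) + 2(h_(i-1)+h_i)·σ_i + h_i·σ_(i+1) = 6(Δ_i − Δ_(i-1)) read
  1·σ_0 + 4·σ_1 + 1·σ_2 = 6(Δ_1 - Δ_0) = 72
  1·σ_1 + 4·σ_2 + 1·σ_3 = 6(Δ_2 - Δ_1) = -48
Natural end conditions: σ_0 = σ_3 = 0.
Solving: σ_0 = 0, σ_1 = 112/5, σ_2 = -88/5, σ_3 = 0.
On [-1, 0], S(t) = -5 - 71/15·(t + 1) + 0·(t + 1)² + 56/15·(t + 1)³.
With (t + 1) = 1/3: S(-2/3) = -2608/405.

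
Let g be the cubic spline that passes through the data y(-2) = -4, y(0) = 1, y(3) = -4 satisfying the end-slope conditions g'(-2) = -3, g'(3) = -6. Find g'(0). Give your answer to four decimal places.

With m_i denoting the second derivative at x_i, h_i = 2, 3, and Δ_i = (y_(i+1) − y_i)/h_i = 5/2, -5/3:
  2·m_0 + 10·m_1 + 3·m_2 = 6(Δ_1 - Δ_0) = -25
Clamped end conditions give two more equations: 2h_0·m_0 + h_0·m_1 = 6(Δ_0 - g'(-2)) = 33 and h_1·m_1 + 2h_1·m_2 = 6(g'(3) - Δ_1) = -26.
Hence m_0 = 203/20, m_1 = -19/5, m_2 = -73/30.
On [0, 3], g'(x) = b_1 + 2c_1·x + 3d_1·x² with b_1 = Δ_1 - h_1(2m_1 + m_2)/6 = 67/20, c_1 = m_1/2 = -19/10, d_1 = (m_2 - m_1)/(6h_1) = 41/540. So g'(0) = 67/20.

3.3500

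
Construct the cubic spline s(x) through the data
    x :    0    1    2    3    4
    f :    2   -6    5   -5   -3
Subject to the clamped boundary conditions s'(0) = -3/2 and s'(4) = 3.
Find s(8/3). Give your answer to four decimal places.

Let M_i = s''(x_i). Step sizes h_i = 1, 1, 1, 1; slopes of the chords Δ_i = (y_(i+1) - y_i)/h_i = -8, 11, -10, 2.
  1·M_0 + 4·M_1 + 1·M_2 = 6(Δ_1 - Δ_0) = 114
  1·M_1 + 4·M_2 + 1·M_3 = 6(Δ_2 - Δ_1) = -126
  1·M_2 + 4·M_3 + 1·M_4 = 6(Δ_3 - Δ_2) = 72
Clamped end conditions give two more equations: 2h_0·M_0 + h_0·M_1 = 6(Δ_0 - s'(0)) = -39 and h_3·M_3 + 2h_3·M_4 = 6(s'(4) - Δ_3) = 6.
Solving the tridiagonal system: M_0 = -2589/56, M_1 = 1497/28, M_2 = -429/8, M_3 = 981/28, M_4 = -813/56.
On [2, 3], s(x) = 5 + 57/28·(x - 2) - 429/16·(x - 2)² + 1655/112·(x - 2)³.
With (x - 2) = 2/3: s(8/3) = -893/756.

-1.1812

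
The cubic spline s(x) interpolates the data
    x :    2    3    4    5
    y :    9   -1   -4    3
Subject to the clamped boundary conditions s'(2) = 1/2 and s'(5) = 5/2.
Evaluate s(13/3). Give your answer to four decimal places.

With m_i denoting the second derivative at x_i, h_i = 1, 1, 1, and Δ_i = (y_(i+1) − y_i)/h_i = -10, -3, 7:
  1·m_0 + 4·m_1 + 1·m_2 = 6(Δ_1 - Δ_0) = 42
  1·m_1 + 4·m_2 + 1·m_3 = 6(Δ_2 - Δ_1) = 60
Clamped end conditions give two more equations: 2h_0·m_0 + h_0·m_1 = 6(Δ_0 - s'(2)) = -63 and h_2·m_2 + 2h_2·m_3 = 6(s'(5) - Δ_2) = -27.
Forward elimination and back-substitution give m_0 = -119/3, m_1 = 49/3, m_2 = 49/3, m_3 = -65/3.
On [4, 5], s(x) = -4 + 31/6·(x - 4) + 49/6·(x - 4)² - 19/3·(x - 4)³.
With (x - 4) = 1/3: s(13/3) = -130/81.

-1.6049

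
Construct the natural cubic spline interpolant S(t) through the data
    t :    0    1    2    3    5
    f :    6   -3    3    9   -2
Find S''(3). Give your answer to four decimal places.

Let σ_i = S''(x_i). Step sizes h_i = 1, 1, 1, 2; slopes of the chords Δ_i = (y_(i+1) - y_i)/h_i = -9, 6, 6, -11/2.
  1·σ_0 + 4·σ_1 + 1·σ_2 = 6(Δ_1 - Δ_0) = 90
  1·σ_1 + 4·σ_2 + 1·σ_3 = 6(Δ_2 - Δ_1) = 0
  1·σ_2 + 6·σ_3 + 2·σ_4 = 6(Δ_3 - Δ_2) = -69
Natural end conditions: σ_0 = σ_4 = 0.
Hence σ_0 = 0, σ_1 = 2001/86, σ_2 = -132/43, σ_3 = -945/86, σ_4 = 0.

-10.9884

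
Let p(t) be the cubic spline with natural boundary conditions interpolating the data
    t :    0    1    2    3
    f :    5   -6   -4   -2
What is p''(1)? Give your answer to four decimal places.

20.8000

With M_i denoting the second derivative at x_i, h_i = 1, 1, 1, and Δ_i = (y_(i+1) − y_i)/h_i = -11, 2, 2:
  1·M_0 + 4·M_1 + 1·M_2 = 6(Δ_1 - Δ_0) = 78
  1·M_1 + 4·M_2 + 1·M_3 = 6(Δ_2 - Δ_1) = 0
Natural end conditions: M_0 = M_3 = 0.
Solving the tridiagonal system: M_0 = 0, M_1 = 104/5, M_2 = -26/5, M_3 = 0.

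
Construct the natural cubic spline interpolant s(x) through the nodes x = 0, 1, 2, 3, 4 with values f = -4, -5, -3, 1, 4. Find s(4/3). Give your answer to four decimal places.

Let m_i = s''(x_i). Step sizes h_i = 1, 1, 1, 1; slopes of the chords Δ_i = (y_(i+1) - y_i)/h_i = -1, 2, 4, 3.
  1·m_0 + 4·m_1 + 1·m_2 = 6(Δ_1 - Δ_0) = 18
  1·m_1 + 4·m_2 + 1·m_3 = 6(Δ_2 - Δ_1) = 12
  1·m_2 + 4·m_3 + 1·m_4 = 6(Δ_3 - Δ_2) = -6
Natural end conditions: m_0 = m_4 = 0.
Forward elimination and back-substitution give m_0 = 0, m_1 = 27/7, m_2 = 18/7, m_3 = -15/7, m_4 = 0.
On [1, 2], s(x) = -5 + 2/7·(x - 1) + 27/14·(x - 1)² - 3/14·(x - 1)³.
With (x - 1) = 1/3: s(4/3) = -296/63.

-4.6984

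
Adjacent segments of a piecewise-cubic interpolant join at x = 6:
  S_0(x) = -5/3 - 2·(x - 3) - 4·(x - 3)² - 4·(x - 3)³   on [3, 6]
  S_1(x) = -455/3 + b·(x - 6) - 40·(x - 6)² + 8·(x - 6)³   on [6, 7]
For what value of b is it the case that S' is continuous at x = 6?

S_0'(x) = -2 - 8·(x - 3) - 12·(x - 3)², so S_0'(6) = -134. On the right, S_1'(6) = b, so b = -134.

-134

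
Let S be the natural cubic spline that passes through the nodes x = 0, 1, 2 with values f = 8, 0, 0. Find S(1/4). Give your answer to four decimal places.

5.5313

Put σ_i = S'' at the i-th knot. Here h = (1, 1) and Δ = (-8, 0), so the interior equations h_(i-1)·σ_(i-1) + 2(h_(i-1)+h_i)·σ_i + h_i·σ_(i+1) = 6(Δ_i − Δ_(i-1)) read
  1·σ_0 + 4·σ_1 + 1·σ_2 = 6(Δ_1 - Δ_0) = 48
Natural end conditions: σ_0 = σ_2 = 0.
Solving: σ_0 = 0, σ_1 = 12, σ_2 = 0.
On [0, 1], S(x) = 8 - 10·x + 0·x² + 2·x³.
With x = 1/4: S(1/4) = 177/32.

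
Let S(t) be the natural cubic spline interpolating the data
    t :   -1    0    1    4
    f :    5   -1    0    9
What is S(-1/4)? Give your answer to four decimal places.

With σ_i denoting the second derivative at x_i, h_i = 1, 1, 3, and Δ_i = (y_(i+1) − y_i)/h_i = -6, 1, 3:
  1·σ_0 + 4·σ_1 + 1·σ_2 = 6(Δ_1 - Δ_0) = 42
  1·σ_1 + 8·σ_2 + 3·σ_3 = 6(Δ_2 - Δ_1) = 12
Natural end conditions: σ_0 = σ_3 = 0.
Solving the tridiagonal system: σ_0 = 0, σ_1 = 324/31, σ_2 = 6/31, σ_3 = 0.
On [-1, 0], S(t) = 5 - 240/31·(t + 1) + 0·(t + 1)² + 54/31·(t + 1)³.
With (t + 1) = 3/4: S(-1/4) = -71/992.

-0.0716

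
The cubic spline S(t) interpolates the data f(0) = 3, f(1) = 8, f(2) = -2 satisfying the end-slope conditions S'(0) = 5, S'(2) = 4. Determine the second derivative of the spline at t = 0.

Put M_i = S'' at the i-th knot. Here h = (1, 1) and Δ = (5, -10), so the interior equations h_(i-1)·M_(i-1) + 2(h_(i-1)+h_i)·M_i + h_i·M_(i+1) = 6(Δ_i − Δ_(i-1)) read
  1·M_0 + 4·M_1 + 1·M_2 = 6(Δ_1 - Δ_0) = -90
Clamped end conditions give two more equations: 2h_0·M_0 + h_0·M_1 = 6(Δ_0 - S'(0)) = 0 and h_1·M_1 + 2h_1·M_2 = 6(S'(2) - Δ_1) = 84.
Solving: M_0 = 22, M_1 = -44, M_2 = 64.

22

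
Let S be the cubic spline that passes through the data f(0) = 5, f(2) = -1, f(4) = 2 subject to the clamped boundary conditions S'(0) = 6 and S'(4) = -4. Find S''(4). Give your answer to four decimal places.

-14.1250

Write M_i for S''(x_i). With h_i = 2, 2 and divided differences Δ_i = -3, 3/2, the continuity of S' gives the tridiagonal system
  2·M_0 + 8·M_1 + 2·M_2 = 6(Δ_1 - Δ_0) = 27
Clamped end conditions give two more equations: 2h_0·M_0 + h_0·M_1 = 6(Δ_0 - S'(0)) = -54 and h_1·M_1 + 2h_1·M_2 = 6(S'(4) - Δ_1) = -33.
Solving the tridiagonal system: M_0 = -155/8, M_1 = 47/4, M_2 = -113/8.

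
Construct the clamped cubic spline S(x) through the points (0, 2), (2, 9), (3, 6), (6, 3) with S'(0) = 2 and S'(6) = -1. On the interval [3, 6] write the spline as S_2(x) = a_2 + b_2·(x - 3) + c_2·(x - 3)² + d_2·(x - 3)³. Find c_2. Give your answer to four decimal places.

1.6429

Write M_i for S''(x_i). With h_i = 2, 1, 3 and divided differences Δ_i = 7/2, -3, -1, the continuity of S' gives the tridiagonal system
  2·M_0 + 6·M_1 + 1·M_2 = 6(Δ_1 - Δ_0) = -39
  1·M_1 + 8·M_2 + 3·M_3 = 6(Δ_2 - Δ_1) = 12
Clamped end conditions give two more equations: 2h_0·M_0 + h_0·M_1 = 6(Δ_0 - S'(0)) = 9 and h_2·M_2 + 2h_2·M_3 = 6(S'(6) - Δ_2) = 0.
Hence M_0 = 97/14, M_1 = -131/14, M_2 = 23/7, M_3 = -23/14.
On [3, 6], with S_2(x) = a_2 + b_2·(x - 3) + c_2·(x - 3)² + d_2·(x - 3)³: c_2 = M_2/2 = 23/14, d_2 = (M_3 - M_2)/(6h_2) = -23/84, b_2 = Δ_2 - h_2(2M_2 + M_3)/6 = -97/28.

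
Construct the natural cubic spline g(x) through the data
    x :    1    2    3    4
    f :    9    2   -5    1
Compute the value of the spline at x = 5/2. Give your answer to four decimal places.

-2.4750

With M_i denoting the second derivative at x_i, h_i = 1, 1, 1, and Δ_i = (y_(i+1) − y_i)/h_i = -7, -7, 6:
  1·M_0 + 4·M_1 + 1·M_2 = 6(Δ_1 - Δ_0) = 0
  1·M_1 + 4·M_2 + 1·M_3 = 6(Δ_2 - Δ_1) = 78
Natural end conditions: M_0 = M_3 = 0.
Hence M_0 = 0, M_1 = -26/5, M_2 = 104/5, M_3 = 0.
On [2, 3], g(x) = 2 - 131/15·(x - 2) - 13/5·(x - 2)² + 13/3·(x - 2)³.
With (x - 2) = 1/2: g(5/2) = -99/40.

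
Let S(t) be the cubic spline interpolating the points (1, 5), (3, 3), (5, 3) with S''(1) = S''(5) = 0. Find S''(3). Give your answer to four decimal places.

Write m_i for S''(x_i). With h_i = 2, 2 and divided differences Δ_i = -1, 0, the continuity of S' gives the tridiagonal system
  2·m_0 + 8·m_1 + 2·m_2 = 6(Δ_1 - Δ_0) = 6
Natural end conditions: m_0 = m_2 = 0.
Hence m_0 = 0, m_1 = 3/4, m_2 = 0.

0.7500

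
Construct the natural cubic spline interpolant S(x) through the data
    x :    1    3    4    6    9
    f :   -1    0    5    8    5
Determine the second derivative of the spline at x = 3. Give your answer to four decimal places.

With m_i denoting the second derivative at x_i, h_i = 2, 1, 2, 3, and Δ_i = (y_(i+1) − y_i)/h_i = 1/2, 5, 3/2, -1:
  2·m_0 + 6·m_1 + 1·m_2 = 6(Δ_1 - Δ_0) = 27
  1·m_1 + 6·m_2 + 2·m_3 = 6(Δ_2 - Δ_1) = -21
  2·m_2 + 10·m_3 + 3·m_4 = 6(Δ_3 - Δ_2) = -15
Natural end conditions: m_0 = m_4 = 0.
Solving: m_0 = 0, m_1 = 846/163, m_2 = -675/163, m_3 = -219/326, m_4 = 0.

5.1902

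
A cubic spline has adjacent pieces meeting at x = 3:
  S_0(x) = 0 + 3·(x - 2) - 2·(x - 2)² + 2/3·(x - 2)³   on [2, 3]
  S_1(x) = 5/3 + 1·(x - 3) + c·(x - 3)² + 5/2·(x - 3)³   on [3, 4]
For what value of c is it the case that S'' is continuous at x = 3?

S_0''(x) = -4 + 4·(x - 2), so S_0''(3) = 0. On the right, S_1''(3) = 2c, so c = 0.

0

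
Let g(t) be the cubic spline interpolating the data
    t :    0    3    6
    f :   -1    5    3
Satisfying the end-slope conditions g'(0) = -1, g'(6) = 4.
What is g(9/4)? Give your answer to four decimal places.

3.8164

With M_i denoting the second derivative at x_i, h_i = 3, 3, and Δ_i = (y_(i+1) − y_i)/h_i = 2, -2/3:
  3·M_0 + 12·M_1 + 3·M_2 = 6(Δ_1 - Δ_0) = -16
Clamped end conditions give two more equations: 2h_0·M_0 + h_0·M_1 = 6(Δ_0 - g'(0)) = 18 and h_1·M_1 + 2h_1·M_2 = 6(g'(6) - Δ_1) = 28.
Solving: M_0 = 31/6, M_1 = -13/3, M_2 = 41/6.
On [0, 3], g(t) = -1 - 1·t + 31/12·t² - 19/36·t³.
With t = 9/4: g(9/4) = 977/256.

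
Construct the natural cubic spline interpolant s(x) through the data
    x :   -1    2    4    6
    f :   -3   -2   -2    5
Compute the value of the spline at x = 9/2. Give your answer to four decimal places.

-0.8660

Let M_i = s''(x_i). Step sizes h_i = 3, 2, 2; slopes of the chords Δ_i = (y_(i+1) - y_i)/h_i = 1/3, 0, 7/2.
  3·M_0 + 10·M_1 + 2·M_2 = 6(Δ_1 - Δ_0) = -2
  2·M_1 + 8·M_2 + 2·M_3 = 6(Δ_2 - Δ_1) = 21
Natural end conditions: M_0 = M_3 = 0.
Solving the tridiagonal system: M_0 = 0, M_1 = -29/38, M_2 = 107/38, M_3 = 0.
On [4, 6], s(x) = -2 + 185/114·(x - 4) + 107/76·(x - 4)² - 107/456·(x - 4)³.
With (x - 4) = 1/2: s(9/2) = -1053/1216.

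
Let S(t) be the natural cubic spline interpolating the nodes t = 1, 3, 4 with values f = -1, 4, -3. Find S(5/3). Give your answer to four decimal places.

With m_i denoting the second derivative at x_i, h_i = 2, 1, and Δ_i = (y_(i+1) − y_i)/h_i = 5/2, -7:
  2·m_0 + 6·m_1 + 1·m_2 = 6(Δ_1 - Δ_0) = -57
Natural end conditions: m_0 = m_2 = 0.
Solving the tridiagonal system: m_0 = 0, m_1 = -19/2, m_2 = 0.
On [1, 3], S(t) = -1 + 17/3·(t - 1) + 0·(t - 1)² - 19/24·(t - 1)³.
With (t - 1) = 2/3: S(5/3) = 206/81.

2.5432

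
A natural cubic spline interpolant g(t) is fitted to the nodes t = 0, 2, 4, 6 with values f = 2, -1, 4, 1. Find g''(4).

-4

Write M_i for g''(x_i). With h_i = 2, 2, 2 and divided differences Δ_i = -3/2, 5/2, -3/2, the continuity of g' gives the tridiagonal system
  2·M_0 + 8·M_1 + 2·M_2 = 6(Δ_1 - Δ_0) = 24
  2·M_1 + 8·M_2 + 2·M_3 = 6(Δ_2 - Δ_1) = -24
Natural end conditions: M_0 = M_3 = 0.
Solving: M_0 = 0, M_1 = 4, M_2 = -4, M_3 = 0.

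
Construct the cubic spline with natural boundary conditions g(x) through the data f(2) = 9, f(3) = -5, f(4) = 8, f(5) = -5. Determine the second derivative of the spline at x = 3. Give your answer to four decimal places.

53.6000

With M_i denoting the second derivative at x_i, h_i = 1, 1, 1, and Δ_i = (y_(i+1) − y_i)/h_i = -14, 13, -13:
  1·M_0 + 4·M_1 + 1·M_2 = 6(Δ_1 - Δ_0) = 162
  1·M_1 + 4·M_2 + 1·M_3 = 6(Δ_2 - Δ_1) = -156
Natural end conditions: M_0 = M_3 = 0.
Hence M_0 = 0, M_1 = 268/5, M_2 = -262/5, M_3 = 0.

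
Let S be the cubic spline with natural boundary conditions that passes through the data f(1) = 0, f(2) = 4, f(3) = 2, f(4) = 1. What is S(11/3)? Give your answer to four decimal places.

Let m_i = S''(x_i). Step sizes h_i = 1, 1, 1; slopes of the chords Δ_i = (y_(i+1) - y_i)/h_i = 4, -2, -1.
  1·m_0 + 4·m_1 + 1·m_2 = 6(Δ_1 - Δ_0) = -36
  1·m_1 + 4·m_2 + 1·m_3 = 6(Δ_2 - Δ_1) = 6
Natural end conditions: m_0 = m_3 = 0.
Solving the tridiagonal system: m_0 = 0, m_1 = -10, m_2 = 4, m_3 = 0.
On [3, 4], S(x) = 2 - 7/3·(x - 3) + 2·(x - 3)² - 2/3·(x - 3)³.
With (x - 3) = 2/3: S(11/3) = 92/81.

1.1358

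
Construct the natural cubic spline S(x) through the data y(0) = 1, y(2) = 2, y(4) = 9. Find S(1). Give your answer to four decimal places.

Let M_i = S''(x_i). Step sizes h_i = 2, 2; slopes of the chords Δ_i = (y_(i+1) - y_i)/h_i = 1/2, 7/2.
  2·M_0 + 8·M_1 + 2·M_2 = 6(Δ_1 - Δ_0) = 18
Natural end conditions: M_0 = M_2 = 0.
Solving the tridiagonal system: M_0 = 0, M_1 = 9/4, M_2 = 0.
On [0, 2], S(x) = 1 - 1/4·x + 0·x² + 3/16·x³.
With x = 1: S(1) = 15/16.

0.9375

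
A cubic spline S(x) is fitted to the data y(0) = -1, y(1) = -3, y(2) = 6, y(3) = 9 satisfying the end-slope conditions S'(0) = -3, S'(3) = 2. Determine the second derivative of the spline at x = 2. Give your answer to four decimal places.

-15.8667

Put σ_i = S'' at the i-th knot. Here h = (1, 1, 1) and Δ = (-2, 9, 3), so the interior equations h_(i-1)·σ_(i-1) + 2(h_(i-1)+h_i)·σ_i + h_i·σ_(i+1) = 6(Δ_i − Δ_(i-1)) read
  1·σ_0 + 4·σ_1 + 1·σ_2 = 6(Δ_1 - Δ_0) = 66
  1·σ_1 + 4·σ_2 + 1·σ_3 = 6(Δ_2 - Δ_1) = -36
Clamped end conditions give two more equations: 2h_0·σ_0 + h_0·σ_1 = 6(Δ_0 - S'(0)) = 6 and h_2·σ_2 + 2h_2·σ_3 = 6(S'(3) - Δ_2) = -6.
Hence σ_0 = -124/15, σ_1 = 338/15, σ_2 = -238/15, σ_3 = 74/15.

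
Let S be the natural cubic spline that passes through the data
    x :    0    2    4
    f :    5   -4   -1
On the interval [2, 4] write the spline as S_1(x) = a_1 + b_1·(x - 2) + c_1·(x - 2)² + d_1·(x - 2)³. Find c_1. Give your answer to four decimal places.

2.2500

With m_i denoting the second derivative at x_i, h_i = 2, 2, and Δ_i = (y_(i+1) − y_i)/h_i = -9/2, 3/2:
  2·m_0 + 8·m_1 + 2·m_2 = 6(Δ_1 - Δ_0) = 36
Natural end conditions: m_0 = m_2 = 0.
Solving the tridiagonal system: m_0 = 0, m_1 = 9/2, m_2 = 0.
On [2, 4], with S_1(x) = a_1 + b_1·(x - 2) + c_1·(x - 2)² + d_1·(x - 2)³: c_1 = m_1/2 = 9/4, d_1 = (m_2 - m_1)/(6h_1) = -3/8, b_1 = Δ_1 - h_1(2m_1 + m_2)/6 = -3/2.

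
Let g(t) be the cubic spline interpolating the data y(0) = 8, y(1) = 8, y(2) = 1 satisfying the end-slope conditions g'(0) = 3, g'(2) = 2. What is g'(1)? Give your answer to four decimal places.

-6.5000

Let σ_i = g''(x_i). Step sizes h_i = 1, 1; slopes of the chords Δ_i = (y_(i+1) - y_i)/h_i = 0, -7.
  1·σ_0 + 4·σ_1 + 1·σ_2 = 6(Δ_1 - Δ_0) = -42
Clamped end conditions give two more equations: 2h_0·σ_0 + h_0·σ_1 = 6(Δ_0 - g'(0)) = -18 and h_1·σ_1 + 2h_1·σ_2 = 6(g'(2) - Δ_1) = 54.
Solving the tridiagonal system: σ_0 = 1, σ_1 = -20, σ_2 = 37.
On [1, 2], g'(t) = b_1 + 2c_1·(t - 1) + 3d_1·(t - 1)² with b_1 = Δ_1 - h_1(2σ_1 + σ_2)/6 = -13/2, c_1 = σ_1/2 = -10, d_1 = (σ_2 - σ_1)/(6h_1) = 19/2. So g'(1) = -13/2.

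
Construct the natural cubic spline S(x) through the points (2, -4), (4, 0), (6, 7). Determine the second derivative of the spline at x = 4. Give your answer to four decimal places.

Write m_i for S''(x_i). With h_i = 2, 2 and divided differences Δ_i = 2, 7/2, the continuity of S' gives the tridiagonal system
  2·m_0 + 8·m_1 + 2·m_2 = 6(Δ_1 - Δ_0) = 9
Natural end conditions: m_0 = m_2 = 0.
Forward elimination and back-substitution give m_0 = 0, m_1 = 9/8, m_2 = 0.

1.1250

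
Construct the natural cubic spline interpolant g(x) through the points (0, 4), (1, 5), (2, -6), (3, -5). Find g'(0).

5

Put M_i = g'' at the i-th knot. Here h = (1, 1, 1) and Δ = (1, -11, 1), so the interior equations h_(i-1)·M_(i-1) + 2(h_(i-1)+h_i)·M_i + h_i·M_(i+1) = 6(Δ_i − Δ_(i-1)) read
  1·M_0 + 4·M_1 + 1·M_2 = 6(Δ_1 - Δ_0) = -72
  1·M_1 + 4·M_2 + 1·M_3 = 6(Δ_2 - Δ_1) = 72
Natural end conditions: M_0 = M_3 = 0.
Hence M_0 = 0, M_1 = -24, M_2 = 24, M_3 = 0.
On [0, 1], g'(x) = b_0 + 2c_0·x + 3d_0·x² with b_0 = Δ_0 - h_0(2M_0 + M_1)/6 = 5, c_0 = M_0/2 = 0, d_0 = (M_1 - M_0)/(6h_0) = -4. So g'(0) = 5.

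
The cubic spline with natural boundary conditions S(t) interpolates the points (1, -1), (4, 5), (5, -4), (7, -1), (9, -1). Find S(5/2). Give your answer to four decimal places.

7.6021

Let m_i = S''(x_i). Step sizes h_i = 3, 1, 2, 2; slopes of the chords Δ_i = (y_(i+1) - y_i)/h_i = 2, -9, 3/2, 0.
  3·m_0 + 8·m_1 + 1·m_2 = 6(Δ_1 - Δ_0) = -66
  1·m_1 + 6·m_2 + 2·m_3 = 6(Δ_2 - Δ_1) = 63
  2·m_2 + 8·m_3 + 2·m_4 = 6(Δ_3 - Δ_2) = -9
Natural end conditions: m_0 = m_4 = 0.
Hence m_0 = 0, m_1 = -1713/172, m_2 = 588/43, m_3 = -1563/344, m_4 = 0.
On [1, 4], S(t) = -1 + 2401/344·(t - 1) + 0·(t - 1)² - 571/1032·(t - 1)³.
With (t - 1) = 3/2: S(5/2) = 20921/2752.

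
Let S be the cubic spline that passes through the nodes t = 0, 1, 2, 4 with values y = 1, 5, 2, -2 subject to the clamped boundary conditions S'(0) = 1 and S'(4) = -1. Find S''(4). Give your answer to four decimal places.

Let m_i = S''(x_i). Step sizes h_i = 1, 1, 2; slopes of the chords Δ_i = (y_(i+1) - y_i)/h_i = 4, -3, -2.
  1·m_0 + 4·m_1 + 1·m_2 = 6(Δ_1 - Δ_0) = -42
  1·m_1 + 6·m_2 + 2·m_3 = 6(Δ_2 - Δ_1) = 6
Clamped end conditions give two more equations: 2h_0·m_0 + h_0·m_1 = 6(Δ_0 - S'(0)) = 18 and h_2·m_2 + 2h_2·m_3 = 6(S'(4) - Δ_2) = 6.
Forward elimination and back-substitution give m_0 = 185/11, m_1 = -172/11, m_2 = 41/11, m_3 = -4/11.

-0.3636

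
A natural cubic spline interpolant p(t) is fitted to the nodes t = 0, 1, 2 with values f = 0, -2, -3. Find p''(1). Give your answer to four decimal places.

With M_i denoting the second derivative at x_i, h_i = 1, 1, and Δ_i = (y_(i+1) − y_i)/h_i = -2, -1:
  1·M_0 + 4·M_1 + 1·M_2 = 6(Δ_1 - Δ_0) = 6
Natural end conditions: M_0 = M_2 = 0.
Hence M_0 = 0, M_1 = 3/2, M_2 = 0.

1.5000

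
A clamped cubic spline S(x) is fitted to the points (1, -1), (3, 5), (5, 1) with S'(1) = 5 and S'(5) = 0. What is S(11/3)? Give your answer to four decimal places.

Let M_i = S''(x_i). Step sizes h_i = 2, 2; slopes of the chords Δ_i = (y_(i+1) - y_i)/h_i = 3, -2.
  2·M_0 + 8·M_1 + 2·M_2 = 6(Δ_1 - Δ_0) = -30
Clamped end conditions give two more equations: 2h_0·M_0 + h_0·M_1 = 6(Δ_0 - S'(1)) = -12 and h_1·M_1 + 2h_1·M_2 = 6(S'(5) - Δ_1) = 12.
Solving: M_0 = -1/2, M_1 = -5, M_2 = 11/2.
On [3, 5], S(x) = 5 - 1/2·(x - 3) - 5/2·(x - 3)² + 7/8·(x - 3)³.
With (x - 3) = 2/3: S(11/3) = 103/27.

3.8148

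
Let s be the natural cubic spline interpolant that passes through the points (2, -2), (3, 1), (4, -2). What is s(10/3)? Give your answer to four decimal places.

With M_i denoting the second derivative at x_i, h_i = 1, 1, and Δ_i = (y_(i+1) − y_i)/h_i = 3, -3:
  1·M_0 + 4·M_1 + 1·M_2 = 6(Δ_1 - Δ_0) = -36
Natural end conditions: M_0 = M_2 = 0.
Forward elimination and back-substitution give M_0 = 0, M_1 = -9, M_2 = 0.
On [3, 4], s(x) = 1 + 0·(x - 3) - 9/2·(x - 3)² + 3/2·(x - 3)³.
With (x - 3) = 1/3: s(10/3) = 5/9.

0.5556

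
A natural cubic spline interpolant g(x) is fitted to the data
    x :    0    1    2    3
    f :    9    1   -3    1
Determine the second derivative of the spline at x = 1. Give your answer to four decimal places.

3.2000

Put M_i = g'' at the i-th knot. Here h = (1, 1, 1) and Δ = (-8, -4, 4), so the interior equations h_(i-1)·M_(i-1) + 2(h_(i-1)+h_i)·M_i + h_i·M_(i+1) = 6(Δ_i − Δ_(i-1)) read
  1·M_0 + 4·M_1 + 1·M_2 = 6(Δ_1 - Δ_0) = 24
  1·M_1 + 4·M_2 + 1·M_3 = 6(Δ_2 - Δ_1) = 48
Natural end conditions: M_0 = M_3 = 0.
Solving the tridiagonal system: M_0 = 0, M_1 = 16/5, M_2 = 56/5, M_3 = 0.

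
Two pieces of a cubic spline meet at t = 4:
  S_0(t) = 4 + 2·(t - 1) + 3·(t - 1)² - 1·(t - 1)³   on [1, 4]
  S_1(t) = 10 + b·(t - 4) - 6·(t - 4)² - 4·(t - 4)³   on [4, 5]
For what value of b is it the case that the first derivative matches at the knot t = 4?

-7

S_0'(t) = 2 + 6·(t - 1) - 3·(t - 1)², so S_0'(4) = -7. On the right, S_1'(4) = b, so b = -7.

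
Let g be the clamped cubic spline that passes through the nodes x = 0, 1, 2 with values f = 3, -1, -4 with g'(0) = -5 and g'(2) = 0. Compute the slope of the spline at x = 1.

Let M_i = g''(x_i). Step sizes h_i = 1, 1; slopes of the chords Δ_i = (y_(i+1) - y_i)/h_i = -4, -3.
  1·M_0 + 4·M_1 + 1·M_2 = 6(Δ_1 - Δ_0) = 6
Clamped end conditions give two more equations: 2h_0·M_0 + h_0·M_1 = 6(Δ_0 - g'(0)) = 6 and h_1·M_1 + 2h_1·M_2 = 6(g'(2) - Δ_1) = 18.
Hence M_0 = 4, M_1 = -2, M_2 = 10.
On [1, 2], g'(x) = b_1 + 2c_1·(x - 1) + 3d_1·(x - 1)² with b_1 = Δ_1 - h_1(2M_1 + M_2)/6 = -4, c_1 = M_1/2 = -1, d_1 = (M_2 - M_1)/(6h_1) = 2. So g'(1) = -4.

-4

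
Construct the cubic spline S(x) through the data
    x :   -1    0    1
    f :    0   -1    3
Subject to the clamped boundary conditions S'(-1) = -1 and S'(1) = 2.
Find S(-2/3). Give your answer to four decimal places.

-0.5556

Put σ_i = S'' at the i-th knot. Here h = (1, 1) and Δ = (-1, 4), so the interior equations h_(i-1)·σ_(i-1) + 2(h_(i-1)+h_i)·σ_i + h_i·σ_(i+1) = 6(Δ_i − Δ_(i-1)) read
  1·σ_0 + 4·σ_1 + 1·σ_2 = 6(Δ_1 - Δ_0) = 30
Clamped end conditions give two more equations: 2h_0·σ_0 + h_0·σ_1 = 6(Δ_0 - S'(-1)) = 0 and h_1·σ_1 + 2h_1·σ_2 = 6(S'(1) - Δ_1) = -12.
Hence σ_0 = -6, σ_1 = 12, σ_2 = -12.
On [-1, 0], S(x) = 0 - 1·(x + 1) - 3·(x + 1)² + 3·(x + 1)³.
With (x + 1) = 1/3: S(-2/3) = -5/9.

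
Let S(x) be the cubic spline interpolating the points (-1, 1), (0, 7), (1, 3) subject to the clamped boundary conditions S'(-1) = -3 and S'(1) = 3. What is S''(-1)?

Write M_i for S''(x_i). With h_i = 1, 1 and divided differences Δ_i = 6, -4, the continuity of S' gives the tridiagonal system
  1·M_0 + 4·M_1 + 1·M_2 = 6(Δ_1 - Δ_0) = -60
Clamped end conditions give two more equations: 2h_0·M_0 + h_0·M_1 = 6(Δ_0 - S'(-1)) = 54 and h_1·M_1 + 2h_1·M_2 = 6(S'(1) - Δ_1) = 42.
Solving: M_0 = 45, M_1 = -36, M_2 = 39.

45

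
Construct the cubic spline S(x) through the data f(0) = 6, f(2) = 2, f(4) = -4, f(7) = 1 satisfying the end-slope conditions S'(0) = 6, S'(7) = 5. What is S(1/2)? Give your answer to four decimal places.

7.5262

Let M_i = S''(x_i). Step sizes h_i = 2, 2, 3; slopes of the chords Δ_i = (y_(i+1) - y_i)/h_i = -2, -3, 5/3.
  2·M_0 + 8·M_1 + 2·M_2 = 6(Δ_1 - Δ_0) = -6
  2·M_1 + 10·M_2 + 3·M_3 = 6(Δ_2 - Δ_1) = 28
Clamped end conditions give two more equations: 2h_0·M_0 + h_0·M_1 = 6(Δ_0 - S'(0)) = -48 and h_2·M_2 + 2h_2·M_3 = 6(S'(7) - Δ_2) = 20.
Forward elimination and back-substitution give M_0 = -483/37, M_1 = 78/37, M_2 = 60/37, M_3 = 280/111.
On [0, 2], S(x) = 6 + 6·x - 483/74·x² + 187/148·x³.
With x = 1/2: S(1/2) = 8911/1184.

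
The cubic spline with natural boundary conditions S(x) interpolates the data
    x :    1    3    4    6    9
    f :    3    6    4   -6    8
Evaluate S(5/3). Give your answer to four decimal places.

Put σ_i = S'' at the i-th knot. Here h = (2, 1, 2, 3) and Δ = (3/2, -2, -5, 14/3), so the interior equations h_(i-1)·σ_(i-1) + 2(h_(i-1)+h_i)·σ_i + h_i·σ_(i+1) = 6(Δ_i − Δ_(i-1)) read
  2·σ_0 + 6·σ_1 + 1·σ_2 = 6(Δ_1 - Δ_0) = -21
  1·σ_1 + 6·σ_2 + 2·σ_3 = 6(Δ_2 - Δ_1) = -18
  2·σ_2 + 10·σ_3 + 3·σ_4 = 6(Δ_3 - Δ_2) = 58
Natural end conditions: σ_0 = σ_4 = 0.
Solving: σ_0 = 0, σ_1 = -440/163, σ_2 = -783/163, σ_3 = 1102/163, σ_4 = 0.
On [1, 3], S(x) = 3 + 2347/978·(x - 1) + 0·(x - 1)² - 110/489·(x - 1)³.
With (x - 1) = 2/3: S(5/3) = 59852/13203.

4.5332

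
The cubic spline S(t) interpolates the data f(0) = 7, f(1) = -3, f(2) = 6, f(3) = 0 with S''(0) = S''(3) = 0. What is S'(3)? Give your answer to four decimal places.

With σ_i denoting the second derivative at x_i, h_i = 1, 1, 1, and Δ_i = (y_(i+1) − y_i)/h_i = -10, 9, -6:
  1·σ_0 + 4·σ_1 + 1·σ_2 = 6(Δ_1 - Δ_0) = 114
  1·σ_1 + 4·σ_2 + 1·σ_3 = 6(Δ_2 - Δ_1) = -90
Natural end conditions: σ_0 = σ_3 = 0.
Solving the tridiagonal system: σ_0 = 0, σ_1 = 182/5, σ_2 = -158/5, σ_3 = 0.
On [2, 3], S'(t) = b_2 + 2c_2·(t - 2) + 3d_2·(t - 2)² with b_2 = Δ_2 - h_2(2σ_2 + σ_3)/6 = 68/15, c_2 = σ_2/2 = -79/5, d_2 = (σ_3 - σ_2)/(6h_2) = 79/15. So S'(3) = -169/15.

-11.2667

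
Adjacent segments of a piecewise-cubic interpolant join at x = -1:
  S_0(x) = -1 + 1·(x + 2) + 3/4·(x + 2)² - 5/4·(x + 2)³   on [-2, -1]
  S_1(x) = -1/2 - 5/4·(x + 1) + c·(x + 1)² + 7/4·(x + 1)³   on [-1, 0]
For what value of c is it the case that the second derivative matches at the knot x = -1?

S_0''(x) = 3/2 - 15/2·(x + 2), so S_0''(-1) = -6. On the right, S_1''(-1) = 2c, so c = -3.

-3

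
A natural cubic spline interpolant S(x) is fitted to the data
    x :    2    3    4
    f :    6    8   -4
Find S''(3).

-21

With σ_i denoting the second derivative at x_i, h_i = 1, 1, and Δ_i = (y_(i+1) − y_i)/h_i = 2, -12:
  1·σ_0 + 4·σ_1 + 1·σ_2 = 6(Δ_1 - Δ_0) = -84
Natural end conditions: σ_0 = σ_2 = 0.
Forward elimination and back-substitution give σ_0 = 0, σ_1 = -21, σ_2 = 0.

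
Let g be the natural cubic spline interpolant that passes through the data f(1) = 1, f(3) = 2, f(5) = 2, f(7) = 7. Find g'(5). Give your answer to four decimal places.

1.1000

Let M_i = g''(x_i). Step sizes h_i = 2, 2, 2; slopes of the chords Δ_i = (y_(i+1) - y_i)/h_i = 1/2, 0, 5/2.
  2·M_0 + 8·M_1 + 2·M_2 = 6(Δ_1 - Δ_0) = -3
  2·M_1 + 8·M_2 + 2·M_3 = 6(Δ_2 - Δ_1) = 15
Natural end conditions: M_0 = M_3 = 0.
Solving the tridiagonal system: M_0 = 0, M_1 = -9/10, M_2 = 21/10, M_3 = 0.
On [5, 7], g'(t) = b_2 + 2c_2·(t - 5) + 3d_2·(t - 5)² with b_2 = Δ_2 - h_2(2M_2 + M_3)/6 = 11/10, c_2 = M_2/2 = 21/20, d_2 = (M_3 - M_2)/(6h_2) = -7/40. So g'(5) = 11/10.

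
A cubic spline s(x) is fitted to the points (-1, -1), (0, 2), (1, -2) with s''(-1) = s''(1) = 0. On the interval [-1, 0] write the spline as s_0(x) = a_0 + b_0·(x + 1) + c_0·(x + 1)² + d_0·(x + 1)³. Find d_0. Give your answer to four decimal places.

Put m_i = s'' at the i-th knot. Here h = (1, 1) and Δ = (3, -4), so the interior equations h_(i-1)·m_(i-1) + 2(h_(i-1)+h_i)·m_i + h_i·m_(i+1) = 6(Δ_i − Δ_(i-1)) read
  1·m_0 + 4·m_1 + 1·m_2 = 6(Δ_1 - Δ_0) = -42
Natural end conditions: m_0 = m_2 = 0.
Forward elimination and back-substitution give m_0 = 0, m_1 = -21/2, m_2 = 0.
On [-1, 0], with s_0(x) = a_0 + b_0·(x + 1) + c_0·(x + 1)² + d_0·(x + 1)³: c_0 = m_0/2 = 0, d_0 = (m_1 - m_0)/(6h_0) = -7/4, b_0 = Δ_0 - h_0(2m_0 + m_1)/6 = 19/4.

-1.7500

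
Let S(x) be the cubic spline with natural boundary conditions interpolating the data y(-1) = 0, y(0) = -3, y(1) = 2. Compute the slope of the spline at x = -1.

-5

Write m_i for S''(x_i). With h_i = 1, 1 and divided differences Δ_i = -3, 5, the continuity of S' gives the tridiagonal system
  1·m_0 + 4·m_1 + 1·m_2 = 6(Δ_1 - Δ_0) = 48
Natural end conditions: m_0 = m_2 = 0.
Hence m_0 = 0, m_1 = 12, m_2 = 0.
On [-1, 0], S'(x) = b_0 + 2c_0·(x + 1) + 3d_0·(x + 1)² with b_0 = Δ_0 - h_0(2m_0 + m_1)/6 = -5, c_0 = m_0/2 = 0, d_0 = (m_1 - m_0)/(6h_0) = 2. So S'(-1) = -5.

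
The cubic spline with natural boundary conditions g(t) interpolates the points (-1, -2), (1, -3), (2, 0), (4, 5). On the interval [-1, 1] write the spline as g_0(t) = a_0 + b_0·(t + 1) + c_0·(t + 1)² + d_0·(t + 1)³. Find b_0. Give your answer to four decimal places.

With σ_i denoting the second derivative at x_i, h_i = 2, 1, 2, and Δ_i = (y_(i+1) − y_i)/h_i = -1/2, 3, 5/2:
  2·σ_0 + 6·σ_1 + 1·σ_2 = 6(Δ_1 - Δ_0) = 21
  1·σ_1 + 6·σ_2 + 2·σ_3 = 6(Δ_2 - Δ_1) = -3
Natural end conditions: σ_0 = σ_3 = 0.
Hence σ_0 = 0, σ_1 = 129/35, σ_2 = -39/35, σ_3 = 0.
On [-1, 1], with g_0(t) = a_0 + b_0·(t + 1) + c_0·(t + 1)² + d_0·(t + 1)³: c_0 = σ_0/2 = 0, d_0 = (σ_1 - σ_0)/(6h_0) = 43/140, b_0 = Δ_0 - h_0(2σ_0 + σ_1)/6 = -121/70.

-1.7286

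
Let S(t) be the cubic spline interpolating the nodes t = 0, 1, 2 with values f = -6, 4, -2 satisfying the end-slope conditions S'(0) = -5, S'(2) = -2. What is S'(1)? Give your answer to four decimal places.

4.7500

Let σ_i = S''(x_i). Step sizes h_i = 1, 1; slopes of the chords Δ_i = (y_(i+1) - y_i)/h_i = 10, -6.
  1·σ_0 + 4·σ_1 + 1·σ_2 = 6(Δ_1 - Δ_0) = -96
Clamped end conditions give two more equations: 2h_0·σ_0 + h_0·σ_1 = 6(Δ_0 - S'(0)) = 90 and h_1·σ_1 + 2h_1·σ_2 = 6(S'(2) - Δ_1) = 24.
Forward elimination and back-substitution give σ_0 = 141/2, σ_1 = -51, σ_2 = 75/2.
On [1, 2], S'(t) = b_1 + 2c_1·(t - 1) + 3d_1·(t - 1)² with b_1 = Δ_1 - h_1(2σ_1 + σ_2)/6 = 19/4, c_1 = σ_1/2 = -51/2, d_1 = (σ_2 - σ_1)/(6h_1) = 59/4. So S'(1) = 19/4.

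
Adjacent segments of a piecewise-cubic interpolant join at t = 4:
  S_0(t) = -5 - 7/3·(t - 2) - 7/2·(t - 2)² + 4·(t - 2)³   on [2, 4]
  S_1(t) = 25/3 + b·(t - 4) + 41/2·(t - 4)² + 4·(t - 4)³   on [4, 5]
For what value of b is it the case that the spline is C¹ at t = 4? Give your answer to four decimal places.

31.6667

S_0'(t) = -7/3 - 7·(t - 2) + 12·(t - 2)², so S_0'(4) = 95/3. On the right, S_1'(4) = b, so b = 95/3.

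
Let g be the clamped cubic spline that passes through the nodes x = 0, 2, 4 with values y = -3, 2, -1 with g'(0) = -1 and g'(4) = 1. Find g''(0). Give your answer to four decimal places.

8.7500

With m_i denoting the second derivative at x_i, h_i = 2, 2, and Δ_i = (y_(i+1) − y_i)/h_i = 5/2, -3/2:
  2·m_0 + 8·m_1 + 2·m_2 = 6(Δ_1 - Δ_0) = -24
Clamped end conditions give two more equations: 2h_0·m_0 + h_0·m_1 = 6(Δ_0 - g'(0)) = 21 and h_1·m_1 + 2h_1·m_2 = 6(g'(4) - Δ_1) = 15.
Solving: m_0 = 35/4, m_1 = -7, m_2 = 29/4.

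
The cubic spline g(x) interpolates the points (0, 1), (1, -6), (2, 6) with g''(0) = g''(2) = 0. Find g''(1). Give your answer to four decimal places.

With M_i denoting the second derivative at x_i, h_i = 1, 1, and Δ_i = (y_(i+1) − y_i)/h_i = -7, 12:
  1·M_0 + 4·M_1 + 1·M_2 = 6(Δ_1 - Δ_0) = 114
Natural end conditions: M_0 = M_2 = 0.
Forward elimination and back-substitution give M_0 = 0, M_1 = 57/2, M_2 = 0.

28.5000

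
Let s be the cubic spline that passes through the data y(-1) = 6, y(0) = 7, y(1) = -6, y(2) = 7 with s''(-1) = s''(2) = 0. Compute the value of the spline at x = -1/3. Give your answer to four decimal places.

8.6914

With σ_i denoting the second derivative at x_i, h_i = 1, 1, 1, and Δ_i = (y_(i+1) − y_i)/h_i = 1, -13, 13:
  1·σ_0 + 4·σ_1 + 1·σ_2 = 6(Δ_1 - Δ_0) = -84
  1·σ_1 + 4·σ_2 + 1·σ_3 = 6(Δ_2 - Δ_1) = 156
Natural end conditions: σ_0 = σ_3 = 0.
Solving the tridiagonal system: σ_0 = 0, σ_1 = -164/5, σ_2 = 236/5, σ_3 = 0.
On [-1, 0], s(x) = 6 + 97/15·(x + 1) + 0·(x + 1)² - 82/15·(x + 1)³.
With (x + 1) = 2/3: s(-1/3) = 704/81.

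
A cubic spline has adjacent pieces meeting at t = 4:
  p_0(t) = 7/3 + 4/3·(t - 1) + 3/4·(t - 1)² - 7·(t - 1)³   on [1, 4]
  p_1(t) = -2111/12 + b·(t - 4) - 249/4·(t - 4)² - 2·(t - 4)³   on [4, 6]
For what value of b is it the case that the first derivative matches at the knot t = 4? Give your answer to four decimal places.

-183.1667

p_0'(t) = 4/3 + 3/2·(t - 1) - 21·(t - 1)², so p_0'(4) = -1099/6. On the right, p_1'(4) = b, so b = -1099/6.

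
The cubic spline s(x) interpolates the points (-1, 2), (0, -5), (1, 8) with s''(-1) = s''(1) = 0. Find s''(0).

With m_i denoting the second derivative at x_i, h_i = 1, 1, and Δ_i = (y_(i+1) − y_i)/h_i = -7, 13:
  1·m_0 + 4·m_1 + 1·m_2 = 6(Δ_1 - Δ_0) = 120
Natural end conditions: m_0 = m_2 = 0.
Forward elimination and back-substitution give m_0 = 0, m_1 = 30, m_2 = 0.

30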